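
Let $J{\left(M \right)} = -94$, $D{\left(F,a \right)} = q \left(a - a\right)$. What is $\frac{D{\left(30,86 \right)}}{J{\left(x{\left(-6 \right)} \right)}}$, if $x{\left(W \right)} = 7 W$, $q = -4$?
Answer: $0$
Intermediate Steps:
$D{\left(F,a \right)} = 0$ ($D{\left(F,a \right)} = - 4 \left(a - a\right) = \left(-4\right) 0 = 0$)
$\frac{D{\left(30,86 \right)}}{J{\left(x{\left(-6 \right)} \right)}} = \frac{0}{-94} = 0 \left(- \frac{1}{94}\right) = 0$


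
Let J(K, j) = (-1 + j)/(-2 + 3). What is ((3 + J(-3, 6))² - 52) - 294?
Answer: -282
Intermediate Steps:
J(K, j) = -1 + j (J(K, j) = (-1 + j)/1 = (-1 + j)*1 = -1 + j)
((3 + J(-3, 6))² - 52) - 294 = ((3 + (-1 + 6))² - 52) - 294 = ((3 + 5)² - 52) - 294 = (8² - 52) - 294 = (64 - 52) - 294 = 12 - 294 = -282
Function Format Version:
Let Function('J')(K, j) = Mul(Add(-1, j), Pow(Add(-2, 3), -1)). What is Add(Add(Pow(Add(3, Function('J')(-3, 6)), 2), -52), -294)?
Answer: -282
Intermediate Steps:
Function('J')(K, j) = Add(-1, j) (Function('J')(K, j) = Mul(Add(-1, j), Pow(1, -1)) = Mul(Add(-1, j), 1) = Add(-1, j))
Add(Add(Pow(Add(3, Function('J')(-3, 6)), 2), -52), -294) = Add(Add(Pow(Add(3, Add(-1, 6)), 2), -52), -294) = Add(Add(Pow(Add(3, 5), 2), -52), -294) = Add(Add(Pow(8, 2), -52), -294) = Add(Add(64, -52), -294) = Add(12, -294) = -282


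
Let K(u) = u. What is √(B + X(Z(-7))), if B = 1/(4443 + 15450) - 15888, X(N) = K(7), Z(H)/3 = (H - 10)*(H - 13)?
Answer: 2*I*√1571152780419/19893 ≈ 126.02*I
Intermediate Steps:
Z(H) = 3*(-13 + H)*(-10 + H) (Z(H) = 3*((H - 10)*(H - 13)) = 3*((-10 + H)*(-13 + H)) = 3*((-13 + H)*(-10 + H)) = 3*(-13 + H)*(-10 + H))
X(N) = 7
B = -316059983/19893 (B = 1/19893 - 15888 = -316059983/19893 ≈ -15888.)
√(B + X(Z(-7))) = √(-316059983/19893 + 7) = √(-315920732/19893) = 2*I*√1571152780419/19893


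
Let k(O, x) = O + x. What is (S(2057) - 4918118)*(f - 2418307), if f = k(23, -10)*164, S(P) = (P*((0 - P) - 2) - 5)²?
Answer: -43342161829377324550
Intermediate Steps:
S(P) = (-5 + P*(-2 - P))² (S(P) = (P*(-P - 2) - 5)² = (P*(-2 - P) - 5)² = (-5 + P*(-2 - P))²)
f = 2132 (f = (23 - 10)*164 = 13*164 = 2132)
(S(2057) - 4918118)*(f - 2418307) = ((5 + 2057² + 2*2057)² - 4918118)*(2132 - 2418307) = ((5 + 4231249 + 4114)² - 4918118)*(-2416175) = (4235368² - 4918118)*(-2416175) = (17938342095424 - 4918118)*(-2416175) = 17938337177306*(-2416175) = -43342161829377324550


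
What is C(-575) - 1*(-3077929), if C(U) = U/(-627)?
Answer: 1929862058/627 ≈ 3.0779e+6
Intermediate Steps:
C(U) = -U/627 (C(U) = U*(-1/627) = -U/627)
C(-575) - 1*(-3077929) = -1/627*(-575) - 1*(-3077929) = 575/627 + 3077929 = 1929862058/627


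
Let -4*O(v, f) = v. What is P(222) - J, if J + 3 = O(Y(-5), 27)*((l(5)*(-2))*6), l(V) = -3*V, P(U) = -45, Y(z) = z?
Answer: -267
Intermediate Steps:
O(v, f) = -v/4
J = 222 (J = -3 + (-¼*(-5))*((-3*5*(-2))*6) = -3 + 5*(-15*(-2)*6)/4 = -3 + 5*(30*6)/4 = -3 + (5/4)*180 = -3 + 225 = 222)
P(222) - J = -45 - 1*222 = -45 - 222 = -267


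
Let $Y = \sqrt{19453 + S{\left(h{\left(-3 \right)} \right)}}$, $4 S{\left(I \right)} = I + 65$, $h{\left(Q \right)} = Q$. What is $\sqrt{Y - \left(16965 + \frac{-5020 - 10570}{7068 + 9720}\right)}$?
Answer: $\frac{\sqrt{-1195275507510 + 35229618 \sqrt{77874}}}{8394} \approx 129.71 i$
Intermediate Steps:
$S{\left(I \right)} = \frac{65}{4} + \frac{I}{4}$ ($S{\left(I \right)} = \frac{I + 65}{4} = \frac{65 + I}{4} = \frac{65}{4} + \frac{I}{4}$)
$Y = \frac{\sqrt{77874}}{2}$ ($Y = \sqrt{19453 + \left(\frac{65}{4} + \frac{1}{4} \left(-3\right)\right)} = \sqrt{19453 + \left(\frac{65}{4} - \frac{3}{4}\right)} = \sqrt{19453 + \frac{31}{2}} = \sqrt{\frac{38937}{2}} = \frac{\sqrt{77874}}{2} \approx 139.53$)
$\sqrt{Y - \left(16965 + \frac{-5020 - 10570}{7068 + 9720}\right)} = \sqrt{\frac{\sqrt{77874}}{2} - \left(16965 + \frac{-5020 - 10570}{7068 + 9720}\right)} = \sqrt{\frac{\sqrt{77874}}{2} - \left(16965 - \frac{15590}{16788}\right)} = \sqrt{\frac{\sqrt{77874}}{2} - \left(16965 - \frac{7795}{8394}\right)} = \sqrt{\frac{\sqrt{77874}}{2} - \frac{142396415}{8394}} = \sqrt{- \frac{142396415}{8394} + \frac{\sqrt{77874}}{2}}$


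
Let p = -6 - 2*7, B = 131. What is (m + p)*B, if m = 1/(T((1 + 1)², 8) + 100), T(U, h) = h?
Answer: -282829/108 ≈ -2618.8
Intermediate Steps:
p = -20 (p = -6 - 14 = -20)
m = 1/108 (m = 1/(8 + 100) = 1/108 ≈ 0.0092593)
(m + p)*B = (1/108 - 20)*131 = -2159/108*131 = -282829/108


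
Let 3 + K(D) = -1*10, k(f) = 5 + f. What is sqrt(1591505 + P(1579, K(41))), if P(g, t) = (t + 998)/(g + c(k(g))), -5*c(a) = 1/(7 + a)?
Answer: sqrt(15693967675838042305)/3140236 ≈ 1261.5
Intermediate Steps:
c(a) = -1/(5*(7 + a))
K(D) = -13 (K(D) = -3 - 1*10 = -3 - 10 = -13)
P(g, t) = (998 + t)/(g - 1/(60 + 5*g)) (P(g, t) = (t + 998)/(g - 1/(35 + 5*(5 + g))) = (998 + t)/(g - 1/(35 + (25 + 5*g))) = (998 + t)/(g - 1/(60 + 5*g)))
sqrt(1591505 + P(1579, K(41))) = sqrt(1591505 + 5*(12 + 1579)*(998 - 13)/(-1 + 5*1579*(12 + 1579))) = sqrt(1591505 + 5*1591*985/(-1 + 5*1579*1591)) = sqrt(1591505 + 5*1591*985/(-1 + 12560945)) = sqrt(1591505 + 5*1591*985/12560944) = sqrt(1591505 + 5*(1/12560944)*1591*985) = sqrt(1591505 + 7835675/12560944) = sqrt(19990813016395/12560944) = sqrt(15693967675838042305)/3140236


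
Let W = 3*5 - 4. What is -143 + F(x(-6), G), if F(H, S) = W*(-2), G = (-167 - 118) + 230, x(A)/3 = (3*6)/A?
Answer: -165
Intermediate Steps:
x(A) = 54/A (x(A) = 3*((3*6)/A) = 3*(18/A) = 54/A)
W = 11 (W = 15 - 4 = 11)
G = -55 (G = -285 + 230 = -55)
F(H, S) = -22 (F(H, S) = 11*(-2) = -22)
-143 + F(x(-6), G) = -143 - 22 = -165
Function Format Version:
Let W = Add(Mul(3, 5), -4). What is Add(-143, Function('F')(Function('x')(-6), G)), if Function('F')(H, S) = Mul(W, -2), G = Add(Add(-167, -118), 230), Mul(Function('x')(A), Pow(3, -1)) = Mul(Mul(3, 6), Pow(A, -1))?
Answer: -165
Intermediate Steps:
Function('x')(A) = Mul(54, Pow(A, -1)) (Function('x')(A) = Mul(3, Mul(Mul(3, 6), Pow(A, -1))) = Mul(3, Mul(18, Pow(A, -1))) = Mul(54, Pow(A, -1)))
W = 11 (W = Add(15, -4) = 11)
G = -55 (G = Add(-285, 230) = -55)
Function('F')(H, S) = -22 (Function('F')(H, S) = Mul(11, -2) = -22)
Add(-143, Function('F')(Function('x')(-6), G)) = Add(-143, -22) = -165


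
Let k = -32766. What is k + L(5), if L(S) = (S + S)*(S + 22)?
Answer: -32496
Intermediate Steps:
L(S) = 2*S*(22 + S) (L(S) = (2*S)*(22 + S) = 2*S*(22 + S))
k + L(5) = -32766 + 2*5*(22 + 5) = -32766 + 2*5*27 = -32766 + 270 = -32496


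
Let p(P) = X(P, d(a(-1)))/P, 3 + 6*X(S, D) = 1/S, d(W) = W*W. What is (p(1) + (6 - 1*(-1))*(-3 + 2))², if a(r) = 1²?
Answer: 484/9 ≈ 53.778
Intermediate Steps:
a(r) = 1
d(W) = W²
X(S, D) = -½ + 1/(6*S)
p(P) = (1 - 3*P)/(6*P²) (p(P) = ((1 - 3*P)/(6*P))/P = (1 - 3*P)/(6*P²))
(p(1) + (6 - 1*(-1))*(-3 + 2))² = ((⅙)*(1 - 3*1)/1² + (6 - 1*(-1))*(-3 + 2))² = ((⅙)*1*(1 - 3) + (6 + 1)*(-1))² = ((⅙)*1*(-2) + 7*(-1))² = (-⅓ - 7)² = (-22/3)² = 484/9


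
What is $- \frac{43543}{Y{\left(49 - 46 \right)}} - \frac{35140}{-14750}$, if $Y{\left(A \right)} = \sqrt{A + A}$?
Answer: $\frac{3514}{1475} - \frac{43543 \sqrt{6}}{6} \approx -17774.0$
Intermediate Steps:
$Y{\left(A \right)} = \sqrt{2} \sqrt{A}$ ($Y{\left(A \right)} = \sqrt{2 A} = \sqrt{2} \sqrt{A}$)
$- \frac{43543}{Y{\left(49 - 46 \right)}} - \frac{35140}{-14750} = - \frac{43543}{\sqrt{2} \sqrt{49 - 46}} - \frac{35140}{-14750} = - \frac{43543}{\sqrt{2} \sqrt{49 - 46}} - - \frac{3514}{1475} = - \frac{43543}{\sqrt{2} \sqrt{3}} + \frac{3514}{1475} = - \frac{43543}{\sqrt{6}} + \frac{3514}{1475} = - 43543 \frac{\sqrt{6}}{6} + \frac{3514}{1475} = - \frac{43543 \sqrt{6}}{6} + \frac{3514}{1475} = \frac{3514}{1475} - \frac{43543 \sqrt{6}}{6}$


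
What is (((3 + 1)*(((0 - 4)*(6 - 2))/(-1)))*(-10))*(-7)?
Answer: 4480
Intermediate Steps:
(((3 + 1)*(((0 - 4)*(6 - 2))/(-1)))*(-10))*(-7) = ((4*(-4*4*(-1)))*(-10))*(-7) = ((4*(-16*(-1)))*(-10))*(-7) = ((4*16)*(-10))*(-7) = (64*(-10))*(-7) = -640*(-7) = 4480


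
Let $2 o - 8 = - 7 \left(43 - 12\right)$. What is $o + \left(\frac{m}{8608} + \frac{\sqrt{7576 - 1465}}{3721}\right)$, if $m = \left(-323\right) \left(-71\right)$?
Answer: $- \frac{876603}{8608} + \frac{3 \sqrt{679}}{3721} \approx -101.81$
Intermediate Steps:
$m = 22933$
$o = - \frac{209}{2}$ ($o = 4 + \frac{\left(-7\right) \left(43 - 12\right)}{2} = 4 + \frac{\left(-7\right) 31}{2} = 4 + \frac{1}{2} \left(-217\right) = 4 - \frac{217}{2} = - \frac{209}{2} \approx -104.5$)
$o + \left(\frac{m}{8608} + \frac{\sqrt{7576 - 1465}}{3721}\right) = - \frac{209}{2} + \left(\frac{22933}{8608} + \frac{\sqrt{7576 - 1465}}{3721}\right) = - \frac{209}{2} + \left(22933 \cdot \frac{1}{8608} + \sqrt{6111} \cdot \frac{1}{3721}\right) = - \frac{209}{2} + \left(\frac{22933}{8608} + 3 \sqrt{679} \cdot \frac{1}{3721}\right) = - \frac{209}{2} + \left(\frac{22933}{8608} + \frac{3 \sqrt{679}}{3721}\right) = - \frac{876603}{8608} + \frac{3 \sqrt{679}}{3721}$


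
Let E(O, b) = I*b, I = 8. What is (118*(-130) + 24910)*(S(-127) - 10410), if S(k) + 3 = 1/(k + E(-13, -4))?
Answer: -5281580920/53 ≈ -9.9652e+7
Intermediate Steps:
E(O, b) = 8*b
S(k) = -3 + 1/(-32 + k) (S(k) = -3 + 1/(k + 8*(-4)) = -3 + 1/(k - 32) = -3 + 1/(-32 + k))
(118*(-130) + 24910)*(S(-127) - 10410) = (118*(-130) + 24910)*((97 - 3*(-127))/(-32 - 127) - 10410) = (-15340 + 24910)*((97 + 381)/(-159) - 10410) = 9570*(-1/159*478 - 10410) = 9570*(-478/159 - 10410) = 9570*(-1655668/159) = -5281580920/53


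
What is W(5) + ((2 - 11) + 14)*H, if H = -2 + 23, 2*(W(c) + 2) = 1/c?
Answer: 1031/10 ≈ 103.10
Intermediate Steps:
W(c) = -2 + 1/(2*c)
H = 21
W(5) + ((2 - 11) + 14)*H = (-2 + (½)/5) + ((2 - 11) + 14)*21 = (-2 + (½)*(⅕)) + (-9 + 14)*21 = (-2 + ⅒) + 5*21 = -19/10 + 105 = 1031/10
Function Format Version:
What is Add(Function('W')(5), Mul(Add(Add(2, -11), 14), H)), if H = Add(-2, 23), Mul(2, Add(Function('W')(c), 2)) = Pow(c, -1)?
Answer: Rational(1031, 10) ≈ 103.10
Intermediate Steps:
Function('W')(c) = Add(-2, Mul(Rational(1, 2), Pow(c, -1)))
H = 21
Add(Function('W')(5), Mul(Add(Add(2, -11), 14), H)) = Add(Add(-2, Mul(Rational(1, 2), Pow(5, -1))), Mul(Add(Add(2, -11), 14), 21)) = Add(Add(-2, Mul(Rational(1, 2), Rational(1, 5))), Mul(Add(-9, 14), 21)) = Add(Add(-2, Rational(1, 10)), Mul(5, 21)) = Add(Rational(-19, 10), 105) = Rational(1031, 10)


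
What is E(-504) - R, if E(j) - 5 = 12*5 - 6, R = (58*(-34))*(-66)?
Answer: -130093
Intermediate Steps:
R = 130152 (R = -1972*(-66) = 130152)
E(j) = 59 (E(j) = 5 + (12*5 - 6) = 5 + (60 - 6) = 5 + 54 = 59)
E(-504) - R = 59 - 1*130152 = 59 - 130152 = -130093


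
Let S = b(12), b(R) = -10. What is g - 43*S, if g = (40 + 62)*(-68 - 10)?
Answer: -7526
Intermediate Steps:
S = -10
g = -7956 (g = 102*(-78) = -7956)
g - 43*S = -7956 - 43*(-10) = -7956 + 430 = -7526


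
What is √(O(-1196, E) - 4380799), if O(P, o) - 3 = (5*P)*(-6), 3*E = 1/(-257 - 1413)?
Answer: 2*I*√1086229 ≈ 2084.4*I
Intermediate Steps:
E = -1/5010 (E = 1/(3*(-257 - 1413)) = (⅓)/(-1670) = (⅓)*(-1/1670) = -1/5010 ≈ -0.00019960)
O(P, o) = 3 - 30*P (O(P, o) = 3 + (5*P)*(-6) = 3 - 30*P)
√(O(-1196, E) - 4380799) = √((3 - 30*(-1196)) - 4380799) = √((3 + 35880) - 4380799) = √(35883 - 4380799) = √(-4344916) = 2*I*√1086229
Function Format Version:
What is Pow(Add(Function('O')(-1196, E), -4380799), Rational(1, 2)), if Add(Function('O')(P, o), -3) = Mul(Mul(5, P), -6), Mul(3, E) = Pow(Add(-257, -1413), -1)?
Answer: Mul(2, I, Pow(1086229, Rational(1, 2))) ≈ Mul(2084.4, I)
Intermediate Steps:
E = Rational(-1, 5010) (E = Mul(Rational(1, 3), Pow(Add(-257, -1413), -1)) = Mul(Rational(1, 3), Pow(-1670, -1)) = Mul(Rational(1, 3), Rational(-1, 1670)) = Rational(-1, 5010) ≈ -0.00019960)
Function('O')(P, o) = Add(3, Mul(-30, P)) (Function('O')(P, o) = Add(3, Mul(Mul(5, P), -6)) = Add(3, Mul(-30, P)))
Pow(Add(Function('O')(-1196, E), -4380799), Rational(1, 2)) = Pow(Add(Add(3, Mul(-30, -1196)), -4380799), Rational(1, 2)) = Pow(Add(Add(3, 35880), -4380799), Rational(1, 2)) = Pow(Add(35883, -4380799), Rational(1, 2)) = Pow(-4344916, Rational(1, 2)) = Mul(2, I, Pow(1086229, Rational(1, 2)))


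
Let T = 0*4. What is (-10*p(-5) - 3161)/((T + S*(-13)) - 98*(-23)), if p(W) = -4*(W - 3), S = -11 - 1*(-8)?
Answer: -3481/2293 ≈ -1.5181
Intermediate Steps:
S = -3 (S = -11 + 8 = -3)
T = 0
p(W) = 12 - 4*W (p(W) = -4*(-3 + W) = 12 - 4*W)
(-10*p(-5) - 3161)/((T + S*(-13)) - 98*(-23)) = (-10*(12 - 4*(-5)) - 3161)/((0 - 3*(-13)) - 98*(-23)) = (-10*(12 + 20) - 3161)/((0 + 39) + 2254) = (-10*32 - 3161)/(39 + 2254) = (-320 - 3161)/2293 = -3481*1/2293 = -3481/2293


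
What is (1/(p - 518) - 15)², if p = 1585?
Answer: 256128016/1138489 ≈ 224.97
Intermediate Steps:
(1/(p - 518) - 15)² = (1/(1585 - 518) - 15)² = (1/1067 - 15)² = (-16004/1067)² = 256128016/1138489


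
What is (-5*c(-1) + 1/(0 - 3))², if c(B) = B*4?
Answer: 3481/9 ≈ 386.78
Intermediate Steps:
c(B) = 4*B
(-5*c(-1) + 1/(0 - 3))² = (-20*(-1) + 1/(0 - 3))² = (-5*(-4) + 1/(-3))² = (20 - ⅓)² = (59/3)² = 3481/9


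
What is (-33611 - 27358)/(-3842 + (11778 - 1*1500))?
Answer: -60969/6436 ≈ -9.4731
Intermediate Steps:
(-33611 - 27358)/(-3842 + (11778 - 1*1500)) = -60969/(-3842 + (11778 - 1500)) = -60969/(-3842 + 10278) = -60969/6436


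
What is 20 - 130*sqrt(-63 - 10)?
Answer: 20 - 130*I*sqrt(73) ≈ 20.0 - 1110.7*I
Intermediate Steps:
20 - 130*sqrt(-63 - 10) = 20 - 130*I*sqrt(73)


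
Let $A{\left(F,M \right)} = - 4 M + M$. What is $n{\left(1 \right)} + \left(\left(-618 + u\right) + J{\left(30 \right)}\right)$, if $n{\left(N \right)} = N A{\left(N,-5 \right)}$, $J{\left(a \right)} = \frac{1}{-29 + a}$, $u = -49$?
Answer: $-651$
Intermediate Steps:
$A{\left(F,M \right)} = - 3 M$
$n{\left(N \right)} = 15 N$ ($n{\left(N \right)} = N \left(\left(-3\right) \left(-5\right)\right) = N 15 = 15 N$)
$n{\left(1 \right)} + \left(\left(-618 + u\right) + J{\left(30 \right)}\right) = 15 \cdot 1 + \left(\left(-618 - 49\right) + \frac{1}{-29 + 30}\right) = 15 - \left(667 - 1^{-1}\right) = 15 + \left(-667 + 1\right) = 15 - 666 = -651$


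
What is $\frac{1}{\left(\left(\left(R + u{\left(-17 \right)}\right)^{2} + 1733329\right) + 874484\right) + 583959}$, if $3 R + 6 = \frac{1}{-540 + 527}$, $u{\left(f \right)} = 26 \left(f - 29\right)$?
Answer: $\frac{1521}{7037723941} \approx 2.1612 \cdot 10^{-7}$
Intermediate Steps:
$u{\left(f \right)} = -754 + 26 f$ ($u{\left(f \right)} = 26 \left(-29 + f\right) = -754 + 26 f$)
$R = - \frac{79}{39}$ ($R = -2 + \frac{1}{3 \left(-540 + 527\right)} = -2 + \frac{1}{3 \left(-13\right)} = -2 + \frac{1}{3} \left(- \frac{1}{13}\right) = -2 - \frac{1}{39} = - \frac{79}{39} \approx -2.0256$)
$\frac{1}{\left(\left(\left(R + u{\left(-17 \right)}\right)^{2} + 1733329\right) + 874484\right) + 583959} = \frac{1}{\left(\left(\left(- \frac{79}{39} + \left(-754 + 26 \left(-17\right)\right)\right)^{2} + 1733329\right) + 874484\right) + 583959} = \frac{1}{\left(\left(\left(- \frac{79}{39} - 1196\right)^{2} + 1733329\right) + 874484\right) + 583959} = \frac{1}{\left(\left(\left(- \frac{46723}{39}\right)^{2} + 1733329\right) + 874484\right) + 583959} = \frac{1}{\left(\left(\frac{2183038729}{1521} + 1733329\right) + 874484\right) + 583959} = \frac{1}{\left(\frac{4819432138}{1521} + 874484\right) + 583959} = \frac{1}{\frac{6149522302}{1521} + 583959} = \frac{1}{\frac{7037723941}{1521}} = \frac{1521}{7037723941}$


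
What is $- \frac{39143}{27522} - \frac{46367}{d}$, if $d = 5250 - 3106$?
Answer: $- \frac{680017583}{29503584} \approx -23.049$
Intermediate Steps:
$d = 2144$
$- \frac{39143}{27522} - \frac{46367}{d} = - \frac{39143}{27522} - \frac{46367}{2144} = - \frac{680017583}{29503584}$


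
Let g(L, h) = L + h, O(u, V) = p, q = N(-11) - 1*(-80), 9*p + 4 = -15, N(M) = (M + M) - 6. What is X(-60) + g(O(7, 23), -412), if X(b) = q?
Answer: -3259/9 ≈ -362.11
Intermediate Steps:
N(M) = -6 + 2*M (N(M) = 2*M - 6 = -6 + 2*M)
p = -19/9 (p = -4/9 + (⅑)*(-15) = -4/9 - 5/3 = -19/9 ≈ -2.1111)
q = 52 (q = (-6 + 2*(-11)) - 1*(-80) = (-6 - 22) + 80 = -28 + 80 = 52)
O(u, V) = -19/9
X(b) = 52
X(-60) + g(O(7, 23), -412) = 52 + (-19/9 - 412) = 52 - 3727/9 = -3259/9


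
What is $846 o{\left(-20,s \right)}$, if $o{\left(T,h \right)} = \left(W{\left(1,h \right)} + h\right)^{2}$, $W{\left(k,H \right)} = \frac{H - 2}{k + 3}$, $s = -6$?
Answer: $54144$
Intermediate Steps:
$W{\left(k,H \right)} = \frac{-2 + H}{3 + k}$
$o{\left(T,h \right)} = \left(- \frac{1}{2} + \frac{5 h}{4}\right)^{2}$ ($o{\left(T,h \right)} = \left(\frac{-2 + h}{3 + 1} + h\right)^{2} = \left(\frac{-2 + h}{4} + h\right)^{2} = \left(\left(- \frac{1}{2} + \frac{h}{4}\right) + h\right)^{2} = \left(- \frac{1}{2} + \frac{5 h}{4}\right)^{2}$)
$846 o{\left(-20,s \right)} = 846 \frac{\left(-2 + 5 \left(-6\right)\right)^{2}}{16} = 846 \frac{\left(-2 - 30\right)^{2}}{16} = 846 \frac{\left(-32\right)^{2}}{16} = 846 \cdot \frac{1}{16} \cdot 1024 = 846 \cdot 64 = 54144$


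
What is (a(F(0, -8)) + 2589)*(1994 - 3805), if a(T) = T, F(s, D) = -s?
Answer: -4688679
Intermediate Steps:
(a(F(0, -8)) + 2589)*(1994 - 3805) = (-1*0 + 2589)*(1994 - 3805) = (0 + 2589)*(-1811) = 2589*(-1811) = -4688679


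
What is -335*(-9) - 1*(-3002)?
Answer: 6017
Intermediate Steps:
-335*(-9) - 1*(-3002) = -1*(-3015) + 3002 = 3015 + 3002 = 6017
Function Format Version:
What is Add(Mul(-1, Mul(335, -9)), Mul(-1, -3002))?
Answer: 6017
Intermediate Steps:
Add(Mul(-1, Mul(335, -9)), Mul(-1, -3002)) = Add(Mul(-1, -3015), 3002) = Add(3015, 3002) = 6017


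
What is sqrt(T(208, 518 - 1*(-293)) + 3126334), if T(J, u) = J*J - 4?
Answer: sqrt(3169594) ≈ 1780.3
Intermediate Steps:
T(J, u) = -4 + J**2 (T(J, u) = J**2 - 4 = -4 + J**2)
sqrt(T(208, 518 - 1*(-293)) + 3126334) = sqrt((-4 + 208**2) + 3126334) = sqrt((-4 + 43264) + 3126334) = sqrt(43260 + 3126334) = sqrt(3169594)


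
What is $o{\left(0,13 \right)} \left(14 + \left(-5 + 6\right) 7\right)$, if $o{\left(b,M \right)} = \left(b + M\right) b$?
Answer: $0$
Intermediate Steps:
$o{\left(b,M \right)} = b \left(M + b\right)$ ($o{\left(b,M \right)} = \left(M + b\right) b = b \left(M + b\right)$)
$o{\left(0,13 \right)} \left(14 + \left(-5 + 6\right) 7\right) = 0 \left(13 + 0\right) \left(14 + \left(-5 + 6\right) 7\right) = 0 \cdot 13 \left(14 + 1 \cdot 7\right) = 0 \left(14 + 7\right) = 0 \cdot 21 = 0$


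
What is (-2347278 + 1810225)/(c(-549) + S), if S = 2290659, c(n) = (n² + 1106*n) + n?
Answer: -537053/1984317 ≈ -0.27065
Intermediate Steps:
c(n) = n² + 1107*n
(-2347278 + 1810225)/(c(-549) + S) = (-2347278 + 1810225)/(-549*(1107 - 549) + 2290659) = -537053/(-549*558 + 2290659) = -537053/(-306342 + 2290659) = -537053/1984317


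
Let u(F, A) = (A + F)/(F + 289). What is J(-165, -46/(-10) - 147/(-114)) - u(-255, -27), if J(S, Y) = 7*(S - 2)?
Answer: -19732/17 ≈ -1160.7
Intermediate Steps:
J(S, Y) = -14 + 7*S (J(S, Y) = 7*(-2 + S) = -14 + 7*S)
u(F, A) = (A + F)/(289 + F)
J(-165, -46/(-10) - 147/(-114)) - u(-255, -27) = (-14 + 7*(-165)) - (-27 - 255)/(289 - 255) = (-14 - 1155) - (-282)/34 = -1169 - (-282)/34 = -1169 - 1*(-141/17) = -1169 + 141/17 = -19732/17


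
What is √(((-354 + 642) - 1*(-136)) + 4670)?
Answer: 3*√566 ≈ 71.372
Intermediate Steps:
√(((-354 + 642) - 1*(-136)) + 4670) = √((288 + 136) + 4670) = √(424 + 4670) = √5094 = 3*√566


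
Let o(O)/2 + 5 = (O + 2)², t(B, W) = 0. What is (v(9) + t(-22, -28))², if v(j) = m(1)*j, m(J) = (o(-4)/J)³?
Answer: 5184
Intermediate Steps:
o(O) = -10 + 2*(2 + O)² (o(O) = -10 + 2*(O + 2)² = -10 + 2*(2 + O)²)
m(J) = -8/J³ (m(J) = ((-10 + 2*(2 - 4)²)/J)³ = ((-10 + 2*(-2)²)/J)³ = ((-10 + 2*4)/J)³ = ((-10 + 8)/J)³ = (-2/J)³ = -8/J³)
v(j) = -8*j (v(j) = (-8/1³)*j = (-8*1)*j = -8*j)
(v(9) + t(-22, -28))² = (-8*9 + 0)² = (-72 + 0)² = (-72)² = 5184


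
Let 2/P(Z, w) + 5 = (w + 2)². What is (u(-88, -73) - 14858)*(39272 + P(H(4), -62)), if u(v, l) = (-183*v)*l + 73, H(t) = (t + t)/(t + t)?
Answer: -168060807911434/3595 ≈ -4.6748e+10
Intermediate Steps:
H(t) = 1 (H(t) = (2*t)/((2*t)) = (2*t)*(1/(2*t)) = 1)
u(v, l) = 73 - 183*l*v (u(v, l) = -183*l*v + 73 = 73 - 183*l*v)
P(Z, w) = 2/(-5 + (2 + w)²) (P(Z, w) = 2/(-5 + (w + 2)²) = 2/(-5 + (2 + w)²))
(u(-88, -73) - 14858)*(39272 + P(H(4), -62)) = ((73 - 183*(-73)*(-88)) - 14858)*(39272 + 2/(-5 + (2 - 62)²)) = ((73 - 1175592) - 14858)*(39272 + 2/(-5 + (-60)²)) = (-1175519 - 14858)*(39272 + 2/(-5 + 3600)) = -1190377*(39272 + 2/3595) = -1190377*141182842/3595 = -168060807911434/3595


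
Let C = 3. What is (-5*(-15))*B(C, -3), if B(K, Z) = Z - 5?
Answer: -600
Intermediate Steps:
B(K, Z) = -5 + Z
(-5*(-15))*B(C, -3) = (-5*(-15))*(-5 - 3) = 75*(-8) = -600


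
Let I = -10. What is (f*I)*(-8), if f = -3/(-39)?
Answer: 80/13 ≈ 6.1538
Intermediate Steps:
f = 1/13 (f = -3*(-1/39) = 1/13 ≈ 0.076923)
(f*I)*(-8) = ((1/13)*(-10))*(-8) = -10/13*(-8) = 80/13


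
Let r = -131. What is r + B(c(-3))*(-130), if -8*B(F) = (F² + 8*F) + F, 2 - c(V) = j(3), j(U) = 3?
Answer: -261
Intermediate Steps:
c(V) = -1 (c(V) = 2 - 1*3 = 2 - 3 = -1)
B(F) = -9*F/8 - F²/8 (B(F) = -((F² + 8*F) + F)/8 = -(F² + 9*F)/8 = -9*F/8 - F²/8)
r + B(c(-3))*(-130) = -131 - ⅛*(-1)*(9 - 1)*(-130) = -131 - ⅛*(-1)*8*(-130) = -131 + 1*(-130) = -131 - 130 = -261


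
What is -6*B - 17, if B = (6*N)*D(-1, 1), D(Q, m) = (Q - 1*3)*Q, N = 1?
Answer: -161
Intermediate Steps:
D(Q, m) = Q*(-3 + Q) (D(Q, m) = (Q - 3)*Q = (-3 + Q)*Q = Q*(-3 + Q))
B = 24 (B = (6*1)*(-(-3 - 1)) = 6*(-1*(-4)) = 6*4 = 24)
-6*B - 17 = -6*24 - 17 = -144 - 17 = -161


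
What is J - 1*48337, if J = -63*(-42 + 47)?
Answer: -48652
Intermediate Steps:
J = -315 (J = -63*5 = -315)
J - 1*48337 = -315 - 1*48337 = -315 - 48337 = -48652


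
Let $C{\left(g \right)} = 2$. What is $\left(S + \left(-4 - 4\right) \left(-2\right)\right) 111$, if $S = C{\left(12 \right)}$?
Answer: $1998$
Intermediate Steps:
$S = 2$
$\left(S + \left(-4 - 4\right) \left(-2\right)\right) 111 = \left(2 + \left(-4 - 4\right) \left(-2\right)\right) 111 = \left(2 - -16\right) 111 = \left(2 + 16\right) 111 = 18 \cdot 111 = 1998$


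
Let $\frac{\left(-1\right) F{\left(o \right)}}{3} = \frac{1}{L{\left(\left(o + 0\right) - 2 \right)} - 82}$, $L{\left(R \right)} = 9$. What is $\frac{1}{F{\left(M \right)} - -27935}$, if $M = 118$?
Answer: $\frac{73}{2039258} \approx 3.5797 \cdot 10^{-5}$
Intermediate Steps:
$F{\left(o \right)} = \frac{3}{73}$ ($F{\left(o \right)} = - \frac{3}{9 - 82} = - \frac{3}{-73} = \left(-3\right) \left(- \frac{1}{73}\right) = \frac{3}{73}$)
$\frac{1}{F{\left(M \right)} - -27935} = \frac{1}{\frac{3}{73} - -27935} = \frac{1}{\frac{3}{73} + 27935} = \frac{1}{\frac{2039258}{73}} = \frac{73}{2039258}$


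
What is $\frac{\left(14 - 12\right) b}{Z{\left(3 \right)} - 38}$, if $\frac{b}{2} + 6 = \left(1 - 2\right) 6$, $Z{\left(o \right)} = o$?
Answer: $\frac{48}{35} \approx 1.3714$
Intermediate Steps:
$b = -24$ ($b = -12 + 2 \left(1 - 2\right) 6 = -12 + 2 \left(\left(-1\right) 6\right) = -12 + 2 \left(-6\right) = -12 - 12 = -24$)
$\frac{\left(14 - 12\right) b}{Z{\left(3 \right)} - 38} = \frac{\left(14 - 12\right) \left(-24\right)}{3 - 38} = \frac{2 \left(-24\right)}{-35} = \left(-48\right) \left(- \frac{1}{35}\right) = \frac{48}{35}$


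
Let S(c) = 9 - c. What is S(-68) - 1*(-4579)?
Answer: 4656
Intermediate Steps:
S(-68) - 1*(-4579) = (9 - 1*(-68)) - 1*(-4579) = (9 + 68) + 4579 = 77 + 4579 = 4656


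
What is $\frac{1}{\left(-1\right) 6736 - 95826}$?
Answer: $- \frac{1}{102562} \approx -9.7502 \cdot 10^{-6}$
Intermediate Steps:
$\frac{1}{\left(-1\right) 6736 - 95826} = \frac{1}{-6736 - 95826} = \frac{1}{-102562} = - \frac{1}{102562}$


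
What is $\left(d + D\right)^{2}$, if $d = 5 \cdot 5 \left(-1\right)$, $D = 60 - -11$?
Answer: $2116$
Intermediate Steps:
$D = 71$ ($D = 60 + 11 = 71$)
$d = -25$ ($d = 25 \left(-1\right) = -25$)
$\left(d + D\right)^{2} = \left(-25 + 71\right)^{2} = 46^{2} = 2116$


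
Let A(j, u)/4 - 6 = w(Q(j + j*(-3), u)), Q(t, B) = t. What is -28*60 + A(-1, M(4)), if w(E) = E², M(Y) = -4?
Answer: -1640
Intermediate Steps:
A(j, u) = 24 + 16*j² (A(j, u) = 24 + 4*(j + j*(-3))² = 24 + 4*(j - 3*j)² = 24 + 4*(-2*j)² = 24 + 4*(4*j²) = 24 + 16*j²)
-28*60 + A(-1, M(4)) = -28*60 + (24 + 16*(-1)²) = -1680 + (24 + 16*1) = -1680 + (24 + 16) = -1680 + 40 = -1640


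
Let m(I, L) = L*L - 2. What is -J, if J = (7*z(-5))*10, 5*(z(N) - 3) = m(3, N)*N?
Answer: 1400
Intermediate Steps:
m(I, L) = -2 + L² (m(I, L) = L² - 2 = -2 + L²)
z(N) = 3 + N*(-2 + N²)/5 (z(N) = 3 + ((-2 + N²)*N)/5 = 3 + (N*(-2 + N²))/5 = 3 + N*(-2 + N²)/5)
J = -1400 (J = (7*(3 + (⅕)*(-5)*(-2 + (-5)²)))*10 = (7*(3 + (⅕)*(-5)*(-2 + 25)))*10 = (7*(3 + (⅕)*(-5)*23))*10 = (7*(3 - 23))*10 = (7*(-20))*10 = -140*10 = -1400)
-J = -1*(-1400) = 1400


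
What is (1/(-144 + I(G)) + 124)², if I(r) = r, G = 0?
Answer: 318801025/20736 ≈ 15374.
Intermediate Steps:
(1/(-144 + I(G)) + 124)² = (1/(-144 + 0) + 124)² = (1/(-144) + 124)² = (-1/144 + 124)² = (17855/144)² = 318801025/20736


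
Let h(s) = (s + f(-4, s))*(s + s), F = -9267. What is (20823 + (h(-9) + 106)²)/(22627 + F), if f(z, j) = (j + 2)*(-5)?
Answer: 151867/13360 ≈ 11.367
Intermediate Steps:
f(z, j) = -10 - 5*j (f(z, j) = (2 + j)*(-5) = -10 - 5*j)
h(s) = 2*s*(-10 - 4*s) (h(s) = (s + (-10 - 5*s))*(s + s) = (-10 - 4*s)*(2*s) = 2*s*(-10 - 4*s))
(20823 + (h(-9) + 106)²)/(22627 + F) = (20823 + (-4*(-9)*(5 + 2*(-9)) + 106)²)/(22627 - 9267) = (20823 + (-4*(-9)*(5 - 18) + 106)²)/13360 = (20823 + (-4*(-9)*(-13) + 106)²)*(1/13360) = (20823 + (-468 + 106)²)*(1/13360) = (20823 + (-362)²)*(1/13360) = (20823 + 131044)*(1/13360) = 151867*(1/13360) = 151867/13360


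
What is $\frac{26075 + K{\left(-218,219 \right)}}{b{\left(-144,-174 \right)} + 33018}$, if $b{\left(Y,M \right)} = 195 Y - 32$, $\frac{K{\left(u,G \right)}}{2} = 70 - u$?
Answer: $\frac{26651}{4906} \approx 5.4323$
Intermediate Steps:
$K{\left(u,G \right)} = 140 - 2 u$ ($K{\left(u,G \right)} = 2 \left(70 - u\right) = 140 - 2 u$)
$b{\left(Y,M \right)} = -32 + 195 Y$
$\frac{26075 + K{\left(-218,219 \right)}}{b{\left(-144,-174 \right)} + 33018} = \frac{26075 + \left(140 - -436\right)}{\left(-32 + 195 \left(-144\right)\right) + 33018} = \frac{26075 + \left(140 + 436\right)}{\left(-32 - 28080\right) + 33018} = \frac{26075 + 576}{-28112 + 33018} = \frac{26651}{4906}$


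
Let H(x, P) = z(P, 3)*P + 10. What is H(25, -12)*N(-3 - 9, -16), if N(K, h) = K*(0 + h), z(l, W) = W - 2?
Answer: -384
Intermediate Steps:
z(l, W) = -2 + W
H(x, P) = 10 + P (H(x, P) = (-2 + 3)*P + 10 = 1*P + 10 = P + 10 = 10 + P)
N(K, h) = K*h
H(25, -12)*N(-3 - 9, -16) = (10 - 12)*((-3 - 9)*(-16)) = -(-24)*(-16) = -2*192 = -384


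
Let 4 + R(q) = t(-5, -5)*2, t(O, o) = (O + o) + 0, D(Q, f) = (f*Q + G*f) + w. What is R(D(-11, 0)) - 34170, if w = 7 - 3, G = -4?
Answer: -34194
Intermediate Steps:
w = 4
D(Q, f) = 4 - 4*f + Q*f (D(Q, f) = (f*Q - 4*f) + 4 = (Q*f - 4*f) + 4 = (-4*f + Q*f) + 4 = 4 - 4*f + Q*f)
t(O, o) = O + o
R(q) = -24 (R(q) = -4 + (-5 - 5)*2 = -4 - 10*2 = -4 - 20 = -24)
R(D(-11, 0)) - 34170 = -24 - 34170 = -34194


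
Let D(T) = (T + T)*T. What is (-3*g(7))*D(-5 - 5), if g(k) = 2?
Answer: -1200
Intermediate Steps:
D(T) = 2*T**2 (D(T) = (2*T)*T = 2*T**2)
(-3*g(7))*D(-5 - 5) = (-3*2)*(2*(-5 - 5)**2) = -12*(-10)**2 = -12*100 = -6*200 = -1200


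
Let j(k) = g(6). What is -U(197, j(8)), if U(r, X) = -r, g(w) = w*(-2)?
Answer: 197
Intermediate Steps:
g(w) = -2*w
j(k) = -12 (j(k) = -2*6 = -12)
-U(197, j(8)) = -(-1)*197 = -1*(-197) = 197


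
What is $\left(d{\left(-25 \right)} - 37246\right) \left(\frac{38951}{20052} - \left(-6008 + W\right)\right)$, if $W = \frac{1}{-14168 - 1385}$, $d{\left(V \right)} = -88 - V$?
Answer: $- \frac{69928755320210927}{311868756} \approx -2.2423 \cdot 10^{8}$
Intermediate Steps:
$W = - \frac{1}{15553}$ ($W = \frac{1}{-15553} = - \frac{1}{15553} \approx -6.4296 \cdot 10^{-5}$)
$\left(d{\left(-25 \right)} - 37246\right) \left(\frac{38951}{20052} - \left(-6008 + W\right)\right) = \left(\left(-88 - -25\right) - 37246\right) \left(\frac{38951}{20052} + \left(6008 - - \frac{1}{15553}\right)\right) = \left(\left(-88 + 25\right) - 37246\right) \left(38951 \cdot \frac{1}{20052} + \left(6008 + \frac{1}{15553}\right)\right) = \left(-63 - 37246\right) \left(\frac{38951}{20052} + \frac{93442425}{15553}\right) = \left(-37309\right) \frac{1874313311003}{311868756} = - \frac{69928755320210927}{311868756}$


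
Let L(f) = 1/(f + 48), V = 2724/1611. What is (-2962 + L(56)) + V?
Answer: -165326807/55848 ≈ -2960.3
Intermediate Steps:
V = 908/537 (V = 2724*(1/1611) = 908/537 ≈ 1.6909)
L(f) = 1/(48 + f)
(-2962 + L(56)) + V = (-2962 + 1/(48 + 56)) + 908/537 = (-2962 + 1/104) + 908/537 = -308047/104 + 908/537 = -165326807/55848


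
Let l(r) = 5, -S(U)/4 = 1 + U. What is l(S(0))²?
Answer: 25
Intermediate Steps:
S(U) = -4 - 4*U (S(U) = -4*(1 + U) = -4 - 4*U)
l(S(0))² = 5² = 25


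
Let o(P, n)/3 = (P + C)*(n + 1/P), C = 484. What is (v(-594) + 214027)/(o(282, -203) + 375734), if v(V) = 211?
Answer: -10069186/4265337 ≈ -2.3607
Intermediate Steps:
o(P, n) = 3*(484 + P)*(n + 1/P) (o(P, n) = 3*((P + 484)*(n + 1/P)) = 3*((484 + P)*(n + 1/P)) = 3*(484 + P)*(n + 1/P))
(v(-594) + 214027)/(o(282, -203) + 375734) = (211 + 214027)/((3 + 1452*(-203) + 1452/282 + 3*282*(-203)) + 375734) = 214238/((3 - 294756 + 1452*(1/282) - 171738) + 375734) = 214238/((3 - 294756 + 242/47 - 171738) + 375734) = 214238/(-21924835/47 + 375734) = 214238/(-4265337/47) = 214238*(-47/4265337) = -10069186/4265337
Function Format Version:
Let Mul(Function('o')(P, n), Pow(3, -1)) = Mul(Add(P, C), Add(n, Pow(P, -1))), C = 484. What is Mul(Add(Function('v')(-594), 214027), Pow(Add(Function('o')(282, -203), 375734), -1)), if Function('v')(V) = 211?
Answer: Rational(-10069186, 4265337) ≈ -2.3607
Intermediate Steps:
Function('o')(P, n) = Mul(3, Add(484, P), Add(n, Pow(P, -1))) (Function('o')(P, n) = Mul(3, Mul(Add(P, 484), Add(n, Pow(P, -1)))) = Mul(3, Mul(Add(484, P), Add(n, Pow(P, -1)))) = Mul(3, Add(484, P), Add(n, Pow(P, -1))))
Mul(Add(Function('v')(-594), 214027), Pow(Add(Function('o')(282, -203), 375734), -1)) = Mul(Add(211, 214027), Pow(Add(Add(3, Mul(1452, -203), Mul(1452, Pow(282, -1)), Mul(3, 282, -203)), 375734), -1)) = Mul(214238, Pow(Add(Add(3, -294756, Mul(1452, Rational(1, 282)), -171738), 375734), -1)) = Mul(214238, Pow(Add(Add(3, -294756, Rational(242, 47), -171738), 375734), -1)) = Mul(214238, Pow(Add(Rational(-21924835, 47), 375734), -1)) = Mul(214238, Pow(Rational(-4265337, 47), -1)) = Mul(214238, Rational(-47, 4265337)) = Rational(-10069186, 4265337)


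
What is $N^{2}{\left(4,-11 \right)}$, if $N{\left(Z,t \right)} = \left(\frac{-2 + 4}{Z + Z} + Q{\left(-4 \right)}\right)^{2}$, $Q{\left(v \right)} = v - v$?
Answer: $\frac{1}{256} \approx 0.0039063$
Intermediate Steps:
$Q{\left(v \right)} = 0$
$N{\left(Z,t \right)} = \frac{1}{Z^{2}}$ ($N{\left(Z,t \right)} = \left(\frac{-2 + 4}{Z + Z} + 0\right)^{2} = \left(\frac{2}{2 Z} + 0\right)^{2} = \left(2 \frac{1}{2 Z} + 0\right)^{2} = \left(\frac{1}{Z} + 0\right)^{2} = \left(\frac{1}{Z}\right)^{2} = \frac{1}{Z^{2}}$)
$N^{2}{\left(4,-11 \right)} = \left(\frac{1}{16}\right)^{2} = \frac{1}{256}$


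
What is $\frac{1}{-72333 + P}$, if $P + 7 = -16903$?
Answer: $- \frac{1}{89243} \approx -1.1205 \cdot 10^{-5}$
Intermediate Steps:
$P = -16910$ ($P = -7 - 16903 = -16910$)
$\frac{1}{-72333 + P} = \frac{1}{-72333 - 16910} = \frac{1}{-89243} = - \frac{1}{89243}$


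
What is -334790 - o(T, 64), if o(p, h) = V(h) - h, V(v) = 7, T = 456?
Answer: -334733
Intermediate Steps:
o(p, h) = 7 - h
-334790 - o(T, 64) = -334790 - (7 - 1*64) = -334790 - (7 - 64) = -334790 - 1*(-57) = -334790 + 57 = -334733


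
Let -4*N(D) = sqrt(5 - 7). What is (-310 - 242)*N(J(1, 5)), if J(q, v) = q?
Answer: 138*I*sqrt(2) ≈ 195.16*I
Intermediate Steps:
N(D) = -I*sqrt(2)/4 (N(D) = -sqrt(5 - 7)/4 = -I*sqrt(2)/4)
(-310 - 242)*N(J(1, 5)) = (-310 - 242)*(-I*sqrt(2)/4) = -(-138)*I*sqrt(2) = 138*I*sqrt(2)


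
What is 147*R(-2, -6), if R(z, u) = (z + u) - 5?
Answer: -1911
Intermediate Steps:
R(z, u) = -5 + u + z (R(z, u) = (u + z) - 5 = -5 + u + z)
147*R(-2, -6) = 147*(-5 - 6 - 2) = 147*(-13) = -1911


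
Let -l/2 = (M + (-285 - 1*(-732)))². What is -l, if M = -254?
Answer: 74498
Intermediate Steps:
l = -74498 (l = -2*(-254 + (-285 - 1*(-732)))² = -2*(-254 + (-285 + 732))² = -2*(-254 + 447)² = -2*193² = -2*37249 = -74498)
-l = -1*(-74498) = 74498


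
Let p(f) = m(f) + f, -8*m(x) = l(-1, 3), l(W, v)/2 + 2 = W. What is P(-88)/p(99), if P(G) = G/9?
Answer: -352/3591 ≈ -0.098023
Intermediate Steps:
l(W, v) = -4 + 2*W
m(x) = ¾ (m(x) = -(-4 + 2*(-1))/8 = -(-4 - 2)/8 = -⅛*(-6) = ¾)
P(G) = G/9 (P(G) = G*(⅑) = G/9)
p(f) = ¾ + f
P(-88)/p(99) = ((⅑)*(-88))/(¾ + 99) = -88/(9*399/4) = -88/9*4/399 = -352/3591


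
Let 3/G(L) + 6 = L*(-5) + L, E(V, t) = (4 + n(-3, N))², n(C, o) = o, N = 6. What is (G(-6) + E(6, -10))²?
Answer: 361201/36 ≈ 10033.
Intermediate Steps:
E(V, t) = 100 (E(V, t) = (4 + 6)² = 10² = 100)
G(L) = 3/(-6 - 4*L) (G(L) = 3/(-6 + (L*(-5) + L)) = 3/(-6 + (-5*L + L)) = 3/(-6 - 4*L))
(G(-6) + E(6, -10))² = (-3/(6 + 4*(-6)) + 100)² = (-3/(6 - 24) + 100)² = (-3/(-18) + 100)² = (-3*(-1/18) + 100)² = (⅙ + 100)² = (601/6)² = 361201/36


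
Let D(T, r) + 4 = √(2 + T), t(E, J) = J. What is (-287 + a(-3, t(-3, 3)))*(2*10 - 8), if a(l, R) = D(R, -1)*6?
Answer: -3732 + 72*√5 ≈ -3571.0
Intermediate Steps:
D(T, r) = -4 + √(2 + T)
a(l, R) = -24 + 6*√(2 + R) (a(l, R) = (-4 + √(2 + R))*6 = -24 + 6*√(2 + R))
(-287 + a(-3, t(-3, 3)))*(2*10 - 8) = (-287 + (-24 + 6*√(2 + 3)))*(2*10 - 8) = (-287 + (-24 + 6*√5))*(20 - 8) = (-311 + 6*√5)*12 = -3732 + 72*√5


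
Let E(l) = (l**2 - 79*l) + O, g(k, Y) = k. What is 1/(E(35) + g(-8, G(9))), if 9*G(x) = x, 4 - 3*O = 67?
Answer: -1/1569 ≈ -0.00063735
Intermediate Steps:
O = -21 (O = 4/3 - 1/3*67 = 4/3 - 67/3 = -21)
G(x) = x/9
E(l) = -21 + l**2 - 79*l (E(l) = (l**2 - 79*l) - 21 = -21 + l**2 - 79*l)
1/(E(35) + g(-8, G(9))) = 1/((-21 + 35**2 - 79*35) - 8) = 1/((-21 + 1225 - 2765) - 8) = 1/(-1561 - 8) = 1/(-1569) = -1/1569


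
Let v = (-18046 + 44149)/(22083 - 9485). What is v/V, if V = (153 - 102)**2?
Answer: 8701/10922466 ≈ 0.00079662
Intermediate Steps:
V = 2601 (V = 51**2 = 2601)
v = 26103/12598 ≈ 2.0720
v/V = (26103/12598)/2601 = (26103/12598)*(1/2601) = 8701/10922466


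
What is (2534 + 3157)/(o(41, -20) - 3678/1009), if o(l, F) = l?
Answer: 5742219/37691 ≈ 152.35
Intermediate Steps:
(2534 + 3157)/(o(41, -20) - 3678/1009) = (2534 + 3157)/(41 - 3678/1009) = 5691/(41 - 3678*1/1009) = 5691/(41 - 3678/1009) = 5691/(37691/1009) = 5691*(1009/37691) = 5742219/37691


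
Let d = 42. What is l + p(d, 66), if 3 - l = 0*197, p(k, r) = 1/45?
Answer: 136/45 ≈ 3.0222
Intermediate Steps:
p(k, r) = 1/45
l = 3 (l = 3 - 0*197 = 3 - 1*0 = 3 + 0 = 3)
l + p(d, 66) = 3 + 1/45 = 136/45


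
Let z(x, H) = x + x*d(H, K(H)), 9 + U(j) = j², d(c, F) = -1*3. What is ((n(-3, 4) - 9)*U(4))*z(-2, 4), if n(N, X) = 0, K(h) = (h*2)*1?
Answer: -252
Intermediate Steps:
K(h) = 2*h (K(h) = (2*h)*1 = 2*h)
d(c, F) = -3
U(j) = -9 + j²
z(x, H) = -2*x (z(x, H) = x + x*(-3) = x - 3*x = -2*x)
((n(-3, 4) - 9)*U(4))*z(-2, 4) = ((0 - 9)*(-9 + 4²))*(-2*(-2)) = -9*(-9 + 16)*4 = -9*7*4 = -63*4 = -252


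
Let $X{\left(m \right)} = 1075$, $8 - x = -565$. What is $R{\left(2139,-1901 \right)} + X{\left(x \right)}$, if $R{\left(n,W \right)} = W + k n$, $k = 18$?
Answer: $37676$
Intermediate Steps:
$R{\left(n,W \right)} = W + 18 n$
$x = 573$ ($x = 8 - -565 = 8 + 565 = 573$)
$R{\left(2139,-1901 \right)} + X{\left(x \right)} = \left(-1901 + 18 \cdot 2139\right) + 1075 = \left(-1901 + 38502\right) + 1075 = 36601 + 1075 = 37676$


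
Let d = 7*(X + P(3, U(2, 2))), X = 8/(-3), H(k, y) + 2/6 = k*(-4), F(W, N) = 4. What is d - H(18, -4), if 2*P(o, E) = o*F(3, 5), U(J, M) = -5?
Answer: 287/3 ≈ 95.667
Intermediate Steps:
H(k, y) = -⅓ - 4*k (H(k, y) = -⅓ + k*(-4) = -⅓ - 4*k)
X = -8/3 (X = 8*(-⅓) = -8/3 ≈ -2.6667)
P(o, E) = 2*o (P(o, E) = (o*4)/2 = (4*o)/2 = 2*o)
d = 70/3 (d = 7*(-8/3 + 2*3) = 7*(-8/3 + 6) = 7*(10/3) = 70/3 ≈ 23.333)
d - H(18, -4) = 70/3 - (-⅓ - 4*18) = 70/3 - (-⅓ - 72) = 70/3 - 1*(-217/3) = 70/3 + 217/3 = 287/3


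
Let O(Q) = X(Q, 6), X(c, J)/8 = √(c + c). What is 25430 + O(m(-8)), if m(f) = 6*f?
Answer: 25430 + 32*I*√6 ≈ 25430.0 + 78.384*I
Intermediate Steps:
X(c, J) = 8*√2*√c (X(c, J) = 8*√(c + c) = 8*√(2*c) = 8*(√2*√c) = 8*√2*√c)
O(Q) = 8*√2*√Q
25430 + O(m(-8)) = 25430 + 8*√2*√(6*(-8)) = 25430 + 8*√2*√(-48) = 25430 + 8*√2*(4*I*√3) = 25430 + 32*I*√6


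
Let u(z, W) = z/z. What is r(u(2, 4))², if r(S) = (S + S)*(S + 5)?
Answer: 144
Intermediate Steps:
u(z, W) = 1
r(S) = 2*S*(5 + S) (r(S) = (2*S)*(5 + S) = 2*S*(5 + S))
r(u(2, 4))² = (2*1*(5 + 1))² = (2*1*6)² = 12² = 144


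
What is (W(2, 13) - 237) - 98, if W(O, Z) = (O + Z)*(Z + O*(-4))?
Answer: -260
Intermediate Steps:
W(O, Z) = (O + Z)*(Z - 4*O)
(W(2, 13) - 237) - 98 = ((13**2 - 4*2**2 - 3*2*13) - 237) - 98 = ((169 - 4*4 - 78) - 237) - 98 = ((169 - 16 - 78) - 237) - 98 = (75 - 237) - 98 = -162 - 98 = -260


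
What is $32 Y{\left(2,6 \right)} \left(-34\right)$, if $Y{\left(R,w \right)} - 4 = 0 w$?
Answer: $-4352$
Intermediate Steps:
$Y{\left(R,w \right)} = 4$ ($Y{\left(R,w \right)} = 4 + 0 w = 4 + 0 = 4$)
$32 Y{\left(2,6 \right)} \left(-34\right) = 32 \cdot 4 \left(-34\right) = 128 \left(-34\right) = -4352$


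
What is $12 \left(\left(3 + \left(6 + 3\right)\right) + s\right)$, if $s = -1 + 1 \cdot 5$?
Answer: $192$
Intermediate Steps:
$s = 4$ ($s = -1 + 5 = 4$)
$12 \left(\left(3 + \left(6 + 3\right)\right) + s\right) = 12 \left(\left(3 + \left(6 + 3\right)\right) + 4\right) = 12 \left(\left(3 + 9\right) + 4\right) = 12 \left(12 + 4\right) = 12 \cdot 16 = 192$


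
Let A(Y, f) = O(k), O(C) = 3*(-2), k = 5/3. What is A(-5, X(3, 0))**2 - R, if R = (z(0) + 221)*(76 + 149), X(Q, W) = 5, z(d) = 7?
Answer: -51264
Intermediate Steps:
k = 5/3 (k = 5*(1/3) = 5/3 ≈ 1.6667)
O(C) = -6
A(Y, f) = -6
R = 51300 (R = (7 + 221)*(76 + 149) = 228*225 = 51300)
A(-5, X(3, 0))**2 - R = (-6)**2 - 1*51300 = 36 - 51300 = -51264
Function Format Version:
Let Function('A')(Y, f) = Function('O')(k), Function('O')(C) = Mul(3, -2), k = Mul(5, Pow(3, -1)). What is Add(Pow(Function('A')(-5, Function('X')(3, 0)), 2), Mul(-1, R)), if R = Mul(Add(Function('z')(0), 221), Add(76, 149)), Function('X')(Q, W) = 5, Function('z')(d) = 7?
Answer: -51264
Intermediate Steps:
k = Rational(5, 3) (k = Mul(5, Rational(1, 3)) = Rational(5, 3) ≈ 1.6667)
Function('O')(C) = -6
Function('A')(Y, f) = -6
R = 51300 (R = Mul(Add(7, 221), Add(76, 149)) = Mul(228, 225) = 51300)
Add(Pow(Function('A')(-5, Function('X')(3, 0)), 2), Mul(-1, R)) = Add(Pow(-6, 2), Mul(-1, 51300)) = Add(36, -51300) = -51264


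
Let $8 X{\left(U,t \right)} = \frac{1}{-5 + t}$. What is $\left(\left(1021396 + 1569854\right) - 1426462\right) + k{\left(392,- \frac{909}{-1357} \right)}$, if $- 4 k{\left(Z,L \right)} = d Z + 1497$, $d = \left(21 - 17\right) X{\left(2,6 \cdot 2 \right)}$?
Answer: $\frac{4657627}{4} \approx 1.1644 \cdot 10^{6}$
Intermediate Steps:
$X{\left(U,t \right)} = \frac{1}{8 \left(-5 + t\right)}$
$d = \frac{1}{14}$ ($d = \left(21 - 17\right) \frac{1}{8 \left(-5 + 6 \cdot 2\right)} = 4 \frac{1}{8 \left(-5 + 12\right)} = 4 \frac{1}{8 \cdot 7} = 4 \cdot \frac{1}{8} \cdot \frac{1}{7} = 4 \cdot \frac{1}{56} = \frac{1}{14} \approx 0.071429$)
$k{\left(Z,L \right)} = - \frac{1497}{4} - \frac{Z}{56}$ ($k{\left(Z,L \right)} = - \frac{\frac{Z}{14} + 1497}{4} = - \frac{1497 + \frac{Z}{14}}{4} = - \frac{1497}{4} - \frac{Z}{56}$)
$\left(\left(1021396 + 1569854\right) - 1426462\right) + k{\left(392,- \frac{909}{-1357} \right)} = \left(\left(1021396 + 1569854\right) - 1426462\right) - \frac{1525}{4} = \left(2591250 - 1426462\right) - \frac{1525}{4} = 1164788 - \frac{1525}{4} = \frac{4657627}{4}$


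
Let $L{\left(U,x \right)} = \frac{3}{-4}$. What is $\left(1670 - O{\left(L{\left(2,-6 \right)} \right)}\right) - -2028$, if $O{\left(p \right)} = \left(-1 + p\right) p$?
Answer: $\frac{59147}{16} \approx 3696.7$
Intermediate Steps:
$L{\left(U,x \right)} = - \frac{3}{4}$ ($L{\left(U,x \right)} = 3 \left(- \frac{1}{4}\right) = - \frac{3}{4}$)
$O{\left(p \right)} = p \left(-1 + p\right)$
$\left(1670 - O{\left(L{\left(2,-6 \right)} \right)}\right) - -2028 = \left(1670 - - \frac{3 \left(-1 - \frac{3}{4}\right)}{4}\right) - -2028 = \left(1670 - \left(- \frac{3}{4}\right) \left(- \frac{7}{4}\right)\right) + 2028 = \left(1670 - \frac{21}{16}\right) + 2028 = \frac{26699}{16} + 2028 = \frac{59147}{16}$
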